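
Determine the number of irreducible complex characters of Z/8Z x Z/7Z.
56

Argument: The number of irreducible complex representations of a finite group equals its number of conjugacy classes. Z/8Z x Z/7Z is abelian of order 56, so every element is its own conjugacy class: 56 classes, so Z/8Z x Z/7Z (order 56) has exactly 56 irreducible complex representations.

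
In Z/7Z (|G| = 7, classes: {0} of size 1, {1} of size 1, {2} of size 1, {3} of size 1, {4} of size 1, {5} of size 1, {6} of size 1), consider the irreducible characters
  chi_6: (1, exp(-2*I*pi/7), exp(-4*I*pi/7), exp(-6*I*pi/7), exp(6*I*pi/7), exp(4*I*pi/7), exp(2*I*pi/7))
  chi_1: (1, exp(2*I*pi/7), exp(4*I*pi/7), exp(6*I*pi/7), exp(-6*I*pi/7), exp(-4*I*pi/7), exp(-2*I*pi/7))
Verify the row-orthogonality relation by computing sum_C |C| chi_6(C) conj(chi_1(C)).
Sum = 0; so <chi_6, chi_1> = 0 (distinct irreducibles are orthogonal).

Justification: Compute term by term over conjugacy classes (|C| * chi_6(C) * conj(chi_1(C))):
  1*(1)*conj(1) + 1*(exp(-2*I*pi/7))*conj(exp(2*I*pi/7)) + 1*(exp(-4*I*pi/7))*conj(exp(4*I*pi/7)) + 1*(exp(-6*I*pi/7))*conj(exp(6*I*pi/7)) + 1*(exp(6*I*pi/7))*conj(exp(-6*I*pi/7)) + 1*(exp(4*I*pi/7))*conj(exp(-4*I*pi/7)) + 1*(exp(2*I*pi/7))*conj(exp(-2*I*pi/7))
  = (1) + (exp(-4*I*pi/7)) + (exp(6*I*pi/7)) + (exp(2*I*pi/7)) + (exp(-2*I*pi/7)) + (exp(-6*I*pi/7)) + (exp(4*I*pi/7))
  = 0.
(Exp terms are combined using exp(i*s)*conj(exp(i*t)) = exp(i*(s-t)), and sums of them are collapsed using the identity that for every m > 1 the m distinct m-th roots of unity sum to 0, e.g. 1 + exp(2*I*pi/3) + exp(-2*I*pi/3) = 0.)
Dividing by |G| = 7 gives 0/7 = 0, matching the row-orthogonality relation <chi_6, chi_1> = [chi_6 = chi_1].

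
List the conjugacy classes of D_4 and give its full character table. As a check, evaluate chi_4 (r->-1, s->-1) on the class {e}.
Conjugacy classes: {e} of size 1, {r^2} of size 1, {r^1, r^3} of size 2, {s, sr^2, ...} of size 2, {sr, sr^3, ...} of size 2.
Character table:
  irrep \ class              {e} (size 1)  {r^2} (size 1)  {r^1, r^3} (size 2)  {s, sr^2, ...} (size 2)  {sr, sr^3, ...} (size 2)
  chi_1 (triv)               1             1               1                    1                        1                       
  chi_2 (sign: r->1, s->-1)  1             1               1                    -1                       -1                      
  chi_3 (r->-1, s->1)        1             1               -1                   1                        -1                      
  chi_4 (r->-1, s->-1)       1             1               -1                   -1                       1                       
  chi_5 (2d, j=1)            2             -2              0                    0                        0                       

Spot check: chi_4 (r->-1, s->-1) on {e} = 1.

Details: D_4 has order 2*4 = 8 with 5 conjugacy classes, hence 5 irreducibles. Sum of squared dims 1 + 1 + 1 + 1 + 4 = 8 = |G|. Linear characters come from the abelianisation; the 2-dimensional irreps have character r^k -> 2*cos(2*pi*j*k/4), reflections -> 0.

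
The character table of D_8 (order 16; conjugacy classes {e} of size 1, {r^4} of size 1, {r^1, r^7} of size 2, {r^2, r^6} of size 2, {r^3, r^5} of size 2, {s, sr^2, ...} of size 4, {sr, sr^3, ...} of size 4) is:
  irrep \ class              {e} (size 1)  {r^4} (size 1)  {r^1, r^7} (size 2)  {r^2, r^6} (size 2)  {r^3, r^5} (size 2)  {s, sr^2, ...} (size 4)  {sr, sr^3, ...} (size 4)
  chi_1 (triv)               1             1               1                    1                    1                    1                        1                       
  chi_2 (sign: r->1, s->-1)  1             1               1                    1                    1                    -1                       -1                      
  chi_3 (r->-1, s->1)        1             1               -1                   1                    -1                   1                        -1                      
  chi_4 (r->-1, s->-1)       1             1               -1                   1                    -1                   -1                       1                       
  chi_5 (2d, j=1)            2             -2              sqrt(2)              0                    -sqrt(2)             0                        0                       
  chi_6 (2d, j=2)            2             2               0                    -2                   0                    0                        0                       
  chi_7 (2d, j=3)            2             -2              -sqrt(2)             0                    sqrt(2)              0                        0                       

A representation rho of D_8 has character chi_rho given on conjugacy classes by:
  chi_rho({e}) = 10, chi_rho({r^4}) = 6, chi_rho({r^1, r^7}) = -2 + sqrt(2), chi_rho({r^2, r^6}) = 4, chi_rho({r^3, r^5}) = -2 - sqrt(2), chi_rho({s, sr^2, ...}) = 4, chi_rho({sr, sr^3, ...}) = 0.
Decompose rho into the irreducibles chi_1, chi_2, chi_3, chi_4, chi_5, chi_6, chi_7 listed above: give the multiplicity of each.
Multiplicities: chi_1: 2, chi_2: 0, chi_3: 3, chi_4: 1, chi_5: 1, chi_6: 1, chi_7: 0.

Justification: Use <chi_rho, chi> = (1/|G|) sum_C |C| * chi_rho(C) * conj(chi(C)) with |G| = 16 for each irreducible chi in the table:
  <chi_rho, chi_1> = (1/16)[1*(10)*conj(1) + 1*(6)*conj(1) + 2*(-2 + sqrt(2))*conj(1) + 2*(4)*conj(1) + 2*(-2 - sqrt(2))*conj(1) + 4*(4)*conj(1) + 4*(0)*conj(1)]
      = (1/16)[(10) + (6) + (-4 + 2*sqrt(2)) + (8) + (-4 - 2*sqrt(2)) + (16) + (0)] = 32/16 = 2
  <chi_rho, chi_2> = (1/16)[1*(10)*conj(1) + 1*(6)*conj(1) + 2*(-2 + sqrt(2))*conj(1) + 2*(4)*conj(1) + 2*(-2 - sqrt(2))*conj(1) + 4*(4)*conj(-1) + 4*(0)*conj(-1)]
      = (1/16)[(10) + (6) + (-4 + 2*sqrt(2)) + (8) + (-4 - 2*sqrt(2)) + (-16) + (0)] = 0/16 = 0
  <chi_rho, chi_3> = (1/16)[1*(10)*conj(1) + 1*(6)*conj(1) + 2*(-2 + sqrt(2))*conj(-1) + 2*(4)*conj(1) + 2*(-2 - sqrt(2))*conj(-1) + 4*(4)*conj(1) + 4*(0)*conj(-1)]
      = (1/16)[(10) + (6) + (4 - 2*sqrt(2)) + (8) + (2*sqrt(2) + 4) + (16) + (0)] = 48/16 = 3
  <chi_rho, chi_4> = (1/16)[1*(10)*conj(1) + 1*(6)*conj(1) + 2*(-2 + sqrt(2))*conj(-1) + 2*(4)*conj(1) + 2*(-2 - sqrt(2))*conj(-1) + 4*(4)*conj(-1) + 4*(0)*conj(1)]
      = (1/16)[(10) + (6) + (4 - 2*sqrt(2)) + (8) + (2*sqrt(2) + 4) + (-16) + (0)] = 16/16 = 1
  <chi_rho, chi_5> = (1/16)[1*(10)*conj(2) + 1*(6)*conj(-2) + 2*(-2 + sqrt(2))*conj(sqrt(2)) + 2*(4)*conj(0) + 2*(-2 - sqrt(2))*conj(-sqrt(2)) + 4*(4)*conj(0) + 4*(0)*conj(0)]
      = (1/16)[(20) + (-12) + (4 - 4*sqrt(2)) + (0) + (4 + 4*sqrt(2)) + (0) + (0)] = 16/16 = 1
  <chi_rho, chi_6> = (1/16)[1*(10)*conj(2) + 1*(6)*conj(2) + 2*(-2 + sqrt(2))*conj(0) + 2*(4)*conj(-2) + 2*(-2 - sqrt(2))*conj(0) + 4*(4)*conj(0) + 4*(0)*conj(0)]
      = (1/16)[(20) + (12) + (0) + (-16) + (0) + (0) + (0)] = 16/16 = 1
  <chi_rho, chi_7> = (1/16)[1*(10)*conj(2) + 1*(6)*conj(-2) + 2*(-2 + sqrt(2))*conj(-sqrt(2)) + 2*(4)*conj(0) + 2*(-2 - sqrt(2))*conj(sqrt(2)) + 4*(4)*conj(0) + 4*(0)*conj(0)]
      = (1/16)[(20) + (-12) + (-4 + 4*sqrt(2)) + (0) + (-4*sqrt(2) - 4) + (0) + (0)] = 0/16 = 0
Dimension check: dim(rho) = sum (mult * dim) = 2*1 + 0*1 + 3*1 + 1*1 + 1*2 + 1*2 + 0*2 = 10 = chi_rho(e) = 10.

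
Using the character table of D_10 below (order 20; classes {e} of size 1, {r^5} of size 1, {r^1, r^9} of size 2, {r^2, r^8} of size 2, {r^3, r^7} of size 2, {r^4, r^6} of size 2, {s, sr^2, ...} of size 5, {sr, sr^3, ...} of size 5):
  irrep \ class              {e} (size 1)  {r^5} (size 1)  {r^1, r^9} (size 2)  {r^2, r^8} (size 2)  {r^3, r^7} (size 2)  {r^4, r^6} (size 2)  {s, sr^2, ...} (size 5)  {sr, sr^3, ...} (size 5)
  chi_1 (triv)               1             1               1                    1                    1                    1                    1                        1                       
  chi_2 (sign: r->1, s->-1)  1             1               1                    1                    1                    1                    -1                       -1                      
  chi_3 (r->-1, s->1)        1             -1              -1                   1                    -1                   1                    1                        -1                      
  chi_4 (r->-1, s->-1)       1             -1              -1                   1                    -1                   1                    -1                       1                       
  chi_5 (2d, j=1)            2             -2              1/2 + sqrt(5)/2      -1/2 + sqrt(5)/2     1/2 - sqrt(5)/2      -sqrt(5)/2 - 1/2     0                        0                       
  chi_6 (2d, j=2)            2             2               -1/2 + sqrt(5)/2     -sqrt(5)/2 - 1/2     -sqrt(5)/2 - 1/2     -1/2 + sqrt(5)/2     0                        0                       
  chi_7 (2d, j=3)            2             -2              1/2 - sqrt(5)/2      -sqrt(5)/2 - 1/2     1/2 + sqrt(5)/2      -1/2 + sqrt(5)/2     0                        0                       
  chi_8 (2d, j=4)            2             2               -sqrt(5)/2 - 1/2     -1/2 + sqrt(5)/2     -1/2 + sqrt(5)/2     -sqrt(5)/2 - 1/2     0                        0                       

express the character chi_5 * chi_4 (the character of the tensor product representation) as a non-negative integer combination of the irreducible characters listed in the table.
chi_5 tensor chi_4 = chi_8 (all other irreducibles have multiplicity 0).

Proof sketch: The character of a tensor product is the pointwise product (chi_5 * chi_4)(C) = chi_5(C) * chi_4(C):
  {e}: (2)*(1), {r^5}: (-2)*(-1), {r^1, r^9}: (1/2 + sqrt(5)/2)*(-1), {r^2, r^8}: (-1/2 + sqrt(5)/2)*(1), {r^3, r^7}: (1/2 - sqrt(5)/2)*(-1), {r^4, r^6}: (-sqrt(5)/2 - 1/2)*(1), {s, sr^2, ...}: (0)*(-1), {sr, sr^3, ...}: (0)*(1)
so (chi_5 * chi_4) takes values
  {e} -> 2, {r^5} -> 2, {r^1, r^9} -> -sqrt(5)/2 - 1/2, {r^2, r^8} -> -1/2 + sqrt(5)/2, {r^3, r^7} -> -1/2 + sqrt(5)/2, {r^4, r^6} -> -sqrt(5)/2 - 1/2, {s, sr^2, ...} -> 0, {sr, sr^3, ...} -> 0.
Now take the inner product of this character with each irreducible chi from the table, <chi_5*chi_4, chi> = (1/20) sum_C |C| (chi_5*chi_4)(C) conj(chi(C)):
  <chi_5*chi_4, chi_1> = (1/20)[1*(2)*conj(1) + 1*(2)*conj(1) + 2*(-sqrt(5)/2 - 1/2)*conj(1) + 2*(-1/2 + sqrt(5)/2)*conj(1) + 2*(-1/2 + sqrt(5)/2)*conj(1) + 2*(-sqrt(5)/2 - 1/2)*conj(1) + 5*(0)*conj(1) + 5*(0)*conj(1)]
      = (1/20)[(2) + (2) + (-sqrt(5) - 1) + (-1 + sqrt(5)) + (-1 + sqrt(5)) + (-sqrt(5) - 1) + (0) + (0)] = 0/20 = 0
  <chi_5*chi_4, chi_2> = (1/20)[1*(2)*conj(1) + 1*(2)*conj(1) + 2*(-sqrt(5)/2 - 1/2)*conj(1) + 2*(-1/2 + sqrt(5)/2)*conj(1) + 2*(-1/2 + sqrt(5)/2)*conj(1) + 2*(-sqrt(5)/2 - 1/2)*conj(1) + 5*(0)*conj(-1) + 5*(0)*conj(-1)]
      = (1/20)[(2) + (2) + (-sqrt(5) - 1) + (-1 + sqrt(5)) + (-1 + sqrt(5)) + (-sqrt(5) - 1) + (0) + (0)] = 0/20 = 0
  <chi_5*chi_4, chi_3> = (1/20)[1*(2)*conj(1) + 1*(2)*conj(-1) + 2*(-sqrt(5)/2 - 1/2)*conj(-1) + 2*(-1/2 + sqrt(5)/2)*conj(1) + 2*(-1/2 + sqrt(5)/2)*conj(-1) + 2*(-sqrt(5)/2 - 1/2)*conj(1) + 5*(0)*conj(1) + 5*(0)*conj(-1)]
      = (1/20)[(2) + (-2) + (1 + sqrt(5)) + (-1 + sqrt(5)) + (1 - sqrt(5)) + (-sqrt(5) - 1) + (0) + (0)] = 0/20 = 0
  <chi_5*chi_4, chi_4> = (1/20)[1*(2)*conj(1) + 1*(2)*conj(-1) + 2*(-sqrt(5)/2 - 1/2)*conj(-1) + 2*(-1/2 + sqrt(5)/2)*conj(1) + 2*(-1/2 + sqrt(5)/2)*conj(-1) + 2*(-sqrt(5)/2 - 1/2)*conj(1) + 5*(0)*conj(-1) + 5*(0)*conj(1)]
      = (1/20)[(2) + (-2) + (1 + sqrt(5)) + (-1 + sqrt(5)) + (1 - sqrt(5)) + (-sqrt(5) - 1) + (0) + (0)] = 0/20 = 0
  <chi_5*chi_4, chi_5> = (1/20)[1*(2)*conj(2) + 1*(2)*conj(-2) + 2*(-sqrt(5)/2 - 1/2)*conj(1/2 + sqrt(5)/2) + 2*(-1/2 + sqrt(5)/2)*conj(-1/2 + sqrt(5)/2) + 2*(-1/2 + sqrt(5)/2)*conj(1/2 - sqrt(5)/2) + 2*(-sqrt(5)/2 - 1/2)*conj(-sqrt(5)/2 - 1/2) + 5*(0)*conj(0) + 5*(0)*conj(0)]
      = (1/20)[(4) + (-4) + (-3 - sqrt(5)) + (3 - sqrt(5)) + (-3 + sqrt(5)) + (sqrt(5) + 3) + (0) + (0)] = 0/20 = 0
  <chi_5*chi_4, chi_6> = (1/20)[1*(2)*conj(2) + 1*(2)*conj(2) + 2*(-sqrt(5)/2 - 1/2)*conj(-1/2 + sqrt(5)/2) + 2*(-1/2 + sqrt(5)/2)*conj(-sqrt(5)/2 - 1/2) + 2*(-1/2 + sqrt(5)/2)*conj(-sqrt(5)/2 - 1/2) + 2*(-sqrt(5)/2 - 1/2)*conj(-1/2 + sqrt(5)/2) + 5*(0)*conj(0) + 5*(0)*conj(0)]
      = (1/20)[(4) + (4) + (-2) + (-2) + (-2) + (-2) + (0) + (0)] = 0/20 = 0
  <chi_5*chi_4, chi_7> = (1/20)[1*(2)*conj(2) + 1*(2)*conj(-2) + 2*(-sqrt(5)/2 - 1/2)*conj(1/2 - sqrt(5)/2) + 2*(-1/2 + sqrt(5)/2)*conj(-sqrt(5)/2 - 1/2) + 2*(-1/2 + sqrt(5)/2)*conj(1/2 + sqrt(5)/2) + 2*(-sqrt(5)/2 - 1/2)*conj(-1/2 + sqrt(5)/2) + 5*(0)*conj(0) + 5*(0)*conj(0)]
      = (1/20)[(4) + (-4) + (2) + (-2) + (2) + (-2) + (0) + (0)] = 0/20 = 0
  <chi_5*chi_4, chi_8> = (1/20)[1*(2)*conj(2) + 1*(2)*conj(2) + 2*(-sqrt(5)/2 - 1/2)*conj(-sqrt(5)/2 - 1/2) + 2*(-1/2 + sqrt(5)/2)*conj(-1/2 + sqrt(5)/2) + 2*(-1/2 + sqrt(5)/2)*conj(-1/2 + sqrt(5)/2) + 2*(-sqrt(5)/2 - 1/2)*conj(-sqrt(5)/2 - 1/2) + 5*(0)*conj(0) + 5*(0)*conj(0)]
      = (1/20)[(4) + (4) + (sqrt(5) + 3) + (3 - sqrt(5)) + (3 - sqrt(5)) + (sqrt(5) + 3) + (0) + (0)] = 20/20 = 1
Hence the multiplicities are chi_8: 1. Dimension check: dim(chi_5)*dim(chi_4) = 2*1 = 2 and sum (mult * dim) = 1*2 = 2.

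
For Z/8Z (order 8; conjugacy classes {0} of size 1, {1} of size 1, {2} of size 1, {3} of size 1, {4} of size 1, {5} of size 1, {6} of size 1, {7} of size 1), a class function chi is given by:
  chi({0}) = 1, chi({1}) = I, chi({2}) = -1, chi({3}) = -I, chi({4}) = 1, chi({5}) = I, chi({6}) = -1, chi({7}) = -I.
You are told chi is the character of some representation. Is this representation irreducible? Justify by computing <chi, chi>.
Irreducible: <chi, chi> = 1.

Derivation: <chi, chi> = (1/|G|) sum_C |C| * |chi(C)|^2 = (1/8)[1*|1|^2 + 1*|I|^2 + 1*|-1|^2 + 1*|-I|^2 + 1*|1|^2 + 1*|I|^2 + 1*|-1|^2 + 1*|-I|^2]
  = (1/8)[(1) + (1) + (1) + (1) + (1) + (1) + (1) + (1)] = 8/8 = 1.
(Exp terms are combined using exp(i*s)*conj(exp(i*t)) = exp(i*(s-t)), and sums of them are collapsed using the identity that for every m > 1 the m distinct m-th roots of unity sum to 0, e.g. 1 + exp(2*I*pi/3) + exp(-2*I*pi/3) = 0.)
A character is irreducible iff <chi, chi> = 1, so this representation is irreducible.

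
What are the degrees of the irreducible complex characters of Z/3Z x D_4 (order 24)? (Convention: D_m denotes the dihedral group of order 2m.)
Dimensions: 1, 1, 1, 1, 1, 1, 1, 1, 1, 1, 1, 1, 2, 2, 2

Proof sketch: There are 15 irreducibles (= number of conjugacy classes). Their dimensions d_i satisfy sum d_i^2 = |G| = 24: 1 + 1 + 1 + 1 + 1 + 1 + 1 + 1 + 1 + 1 + 1 + 1 + 4 + 4 + 4 = 24. (For the product with Z/3Z: each of the 3 1-dim characters of Z/3Z tensors with each irrep of D_4, giving 3 copies of each D_4-dimension.)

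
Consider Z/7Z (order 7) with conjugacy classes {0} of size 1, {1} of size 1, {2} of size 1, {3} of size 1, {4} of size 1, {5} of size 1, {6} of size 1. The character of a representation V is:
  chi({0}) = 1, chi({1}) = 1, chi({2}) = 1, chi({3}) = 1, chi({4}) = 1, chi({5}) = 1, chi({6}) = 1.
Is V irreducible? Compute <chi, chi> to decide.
Irreducible: <chi, chi> = 1.

Reasoning: <chi, chi> = (1/|G|) sum_C |C| * |chi(C)|^2 = (1/7)[1*|1|^2 + 1*|1|^2 + 1*|1|^2 + 1*|1|^2 + 1*|1|^2 + 1*|1|^2 + 1*|1|^2]
  = (1/7)[(1) + (1) + (1) + (1) + (1) + (1) + (1)] = 7/7 = 1.
(Exp terms are combined using exp(i*s)*conj(exp(i*t)) = exp(i*(s-t)), and sums of them are collapsed using the identity that for every m > 1 the m distinct m-th roots of unity sum to 0, e.g. 1 + exp(2*I*pi/3) + exp(-2*I*pi/3) = 0.)
A character is irreducible iff <chi, chi> = 1, so this representation is irreducible.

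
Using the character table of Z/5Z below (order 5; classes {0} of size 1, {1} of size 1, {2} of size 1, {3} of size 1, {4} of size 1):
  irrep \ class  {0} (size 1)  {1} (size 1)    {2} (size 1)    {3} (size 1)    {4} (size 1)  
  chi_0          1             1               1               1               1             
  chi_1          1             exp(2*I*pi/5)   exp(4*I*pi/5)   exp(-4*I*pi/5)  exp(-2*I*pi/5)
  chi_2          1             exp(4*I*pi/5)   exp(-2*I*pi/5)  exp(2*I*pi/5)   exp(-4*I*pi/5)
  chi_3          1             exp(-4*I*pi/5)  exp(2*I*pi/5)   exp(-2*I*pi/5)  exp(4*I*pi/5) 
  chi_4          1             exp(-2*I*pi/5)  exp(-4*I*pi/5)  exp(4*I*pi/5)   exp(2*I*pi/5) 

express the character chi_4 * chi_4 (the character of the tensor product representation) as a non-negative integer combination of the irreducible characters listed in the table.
chi_4 tensor chi_4 = chi_3 (all other irreducibles have multiplicity 0).

Explanation: The character of a tensor product is the pointwise product (chi_4 * chi_4)(C) = chi_4(C) * chi_4(C):
  {0}: (1)*(1), {1}: (exp(-2*I*pi/5))*(exp(-2*I*pi/5)), {2}: (exp(-4*I*pi/5))*(exp(-4*I*pi/5)), {3}: (exp(4*I*pi/5))*(exp(4*I*pi/5)), {4}: (exp(2*I*pi/5))*(exp(2*I*pi/5))
so (chi_4 * chi_4) takes values
  {0} -> 1, {1} -> exp(-4*I*pi/5), {2} -> exp(2*I*pi/5), {3} -> exp(-2*I*pi/5), {4} -> exp(4*I*pi/5).
Now take the inner product of this character with each irreducible chi from the table, <chi_4*chi_4, chi> = (1/5) sum_C |C| (chi_4*chi_4)(C) conj(chi(C)):
  <chi_4*chi_4, chi_0> = (1/5)[1*(1)*conj(1) + 1*(exp(-4*I*pi/5))*conj(1) + 1*(exp(2*I*pi/5))*conj(1) + 1*(exp(-2*I*pi/5))*conj(1) + 1*(exp(4*I*pi/5))*conj(1)]
      = (1/5)[(1) + (exp(-4*I*pi/5)) + (exp(2*I*pi/5)) + (exp(-2*I*pi/5)) + (exp(4*I*pi/5))] = 0/5 = 0
  <chi_4*chi_4, chi_1> = (1/5)[1*(1)*conj(1) + 1*(exp(-4*I*pi/5))*conj(exp(2*I*pi/5)) + 1*(exp(2*I*pi/5))*conj(exp(4*I*pi/5)) + 1*(exp(-2*I*pi/5))*conj(exp(-4*I*pi/5)) + 1*(exp(4*I*pi/5))*conj(exp(-2*I*pi/5))]
      = (1/5)[(1) + (exp(4*I*pi/5)) + (exp(-2*I*pi/5)) + (exp(2*I*pi/5)) + (exp(-4*I*pi/5))] = 0/5 = 0
  <chi_4*chi_4, chi_2> = (1/5)[1*(1)*conj(1) + 1*(exp(-4*I*pi/5))*conj(exp(4*I*pi/5)) + 1*(exp(2*I*pi/5))*conj(exp(-2*I*pi/5)) + 1*(exp(-2*I*pi/5))*conj(exp(2*I*pi/5)) + 1*(exp(4*I*pi/5))*conj(exp(-4*I*pi/5))]
      = (1/5)[(1) + (exp(2*I*pi/5)) + (exp(4*I*pi/5)) + (exp(-4*I*pi/5)) + (exp(-2*I*pi/5))] = 0/5 = 0
  <chi_4*chi_4, chi_3> = (1/5)[1*(1)*conj(1) + 1*(exp(-4*I*pi/5))*conj(exp(-4*I*pi/5)) + 1*(exp(2*I*pi/5))*conj(exp(2*I*pi/5)) + 1*(exp(-2*I*pi/5))*conj(exp(-2*I*pi/5)) + 1*(exp(4*I*pi/5))*conj(exp(4*I*pi/5))]
      = (1/5)[(1) + (1) + (1) + (1) + (1)] = 5/5 = 1
  <chi_4*chi_4, chi_4> = (1/5)[1*(1)*conj(1) + 1*(exp(-4*I*pi/5))*conj(exp(-2*I*pi/5)) + 1*(exp(2*I*pi/5))*conj(exp(-4*I*pi/5)) + 1*(exp(-2*I*pi/5))*conj(exp(4*I*pi/5)) + 1*(exp(4*I*pi/5))*conj(exp(2*I*pi/5))]
      = (1/5)[(1) + (exp(-2*I*pi/5)) + (exp(-4*I*pi/5)) + (exp(4*I*pi/5)) + (exp(2*I*pi/5))] = 0/5 = 0
(Exp terms are combined using exp(i*s)*conj(exp(i*t)) = exp(i*(s-t)), and sums of them are collapsed using the identity that for every m > 1 the m distinct m-th roots of unity sum to 0, e.g. 1 + exp(2*I*pi/3) + exp(-2*I*pi/3) = 0.)
Hence the multiplicities are chi_3: 1. Dimension check: dim(chi_4)*dim(chi_4) = 1*1 = 1 and sum (mult * dim) = 1*1 = 1.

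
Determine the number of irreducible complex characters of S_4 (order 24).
5

Explanation: The number of irreducible complex representations of a finite group equals its number of conjugacy classes. Conjugacy classes in S_4 correspond to cycle types, i.e. partitions of 4; there are p(4) = 5 of them, so S_4 (order 24) has exactly 5 irreducible complex representations.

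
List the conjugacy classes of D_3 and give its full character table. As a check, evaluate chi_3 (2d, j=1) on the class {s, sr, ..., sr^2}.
Conjugacy classes: {e} of size 1, {r^1, r^2} of size 2, {s, sr, ..., sr^2} of size 3.
Character table:
  irrep \ class              {e} (size 1)  {r^1, r^2} (size 2)  {s, sr, ..., sr^2} (size 3)
  chi_1 (triv)               1             1                    1                          
  chi_2 (sign: r->1, s->-1)  1             1                    -1                         
  chi_3 (2d, j=1)            2             -1                   0                          

Spot check: chi_3 (2d, j=1) on {s, sr, ..., sr^2} = 0.

D_3 has order 2*3 = 6 with 3 conjugacy classes, hence 3 irreducibles. Sum of squared dims 1 + 1 + 4 = 6 = |G|. Linear characters come from the abelianisation; the 2-dimensional irreps have character r^k -> 2*cos(2*pi*j*k/3), reflections -> 0.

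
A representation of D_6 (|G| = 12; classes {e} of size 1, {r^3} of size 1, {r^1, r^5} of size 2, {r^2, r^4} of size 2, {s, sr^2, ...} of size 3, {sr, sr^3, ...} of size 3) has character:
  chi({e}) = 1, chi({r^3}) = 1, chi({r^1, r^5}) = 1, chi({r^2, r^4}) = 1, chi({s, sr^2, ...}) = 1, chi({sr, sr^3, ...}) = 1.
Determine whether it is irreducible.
Irreducible: <chi, chi> = 1.

Derivation: <chi, chi> = (1/|G|) sum_C |C| * |chi(C)|^2 = (1/12)[1*|1|^2 + 1*|1|^2 + 2*|1|^2 + 2*|1|^2 + 3*|1|^2 + 3*|1|^2]
  = (1/12)[(1) + (1) + (2) + (2) + (3) + (3)] = 12/12 = 1.
A character is irreducible iff <chi, chi> = 1, so this representation is irreducible.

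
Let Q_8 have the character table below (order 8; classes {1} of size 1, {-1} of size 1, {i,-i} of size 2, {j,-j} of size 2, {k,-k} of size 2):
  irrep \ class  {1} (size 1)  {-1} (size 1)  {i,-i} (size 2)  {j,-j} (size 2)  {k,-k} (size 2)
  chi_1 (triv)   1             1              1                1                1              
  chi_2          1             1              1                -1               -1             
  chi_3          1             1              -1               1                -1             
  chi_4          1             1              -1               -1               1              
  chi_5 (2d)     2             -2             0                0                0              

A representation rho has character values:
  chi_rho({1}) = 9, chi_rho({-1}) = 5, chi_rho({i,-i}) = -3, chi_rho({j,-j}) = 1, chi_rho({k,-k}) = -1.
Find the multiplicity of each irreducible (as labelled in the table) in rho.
Multiplicities: chi_1: 1, chi_2: 1, chi_3: 3, chi_4: 2, chi_5: 1.

Proof sketch: Use <chi_rho, chi> = (1/|G|) sum_C |C| * chi_rho(C) * conj(chi(C)) with |G| = 8 for each irreducible chi in the table:
  <chi_rho, chi_1> = (1/8)[1*(9)*conj(1) + 1*(5)*conj(1) + 2*(-3)*conj(1) + 2*(1)*conj(1) + 2*(-1)*conj(1)]
      = (1/8)[(9) + (5) + (-6) + (2) + (-2)] = 8/8 = 1
  <chi_rho, chi_2> = (1/8)[1*(9)*conj(1) + 1*(5)*conj(1) + 2*(-3)*conj(1) + 2*(1)*conj(-1) + 2*(-1)*conj(-1)]
      = (1/8)[(9) + (5) + (-6) + (-2) + (2)] = 8/8 = 1
  <chi_rho, chi_3> = (1/8)[1*(9)*conj(1) + 1*(5)*conj(1) + 2*(-3)*conj(-1) + 2*(1)*conj(1) + 2*(-1)*conj(-1)]
      = (1/8)[(9) + (5) + (6) + (2) + (2)] = 24/8 = 3
  <chi_rho, chi_4> = (1/8)[1*(9)*conj(1) + 1*(5)*conj(1) + 2*(-3)*conj(-1) + 2*(1)*conj(-1) + 2*(-1)*conj(1)]
      = (1/8)[(9) + (5) + (6) + (-2) + (-2)] = 16/8 = 2
  <chi_rho, chi_5> = (1/8)[1*(9)*conj(2) + 1*(5)*conj(-2) + 2*(-3)*conj(0) + 2*(1)*conj(0) + 2*(-1)*conj(0)]
      = (1/8)[(18) + (-10) + (0) + (0) + (0)] = 8/8 = 1
Dimension check: dim(rho) = sum (mult * dim) = 1*1 + 1*1 + 3*1 + 2*1 + 1*2 = 9 = chi_rho(e) = 9.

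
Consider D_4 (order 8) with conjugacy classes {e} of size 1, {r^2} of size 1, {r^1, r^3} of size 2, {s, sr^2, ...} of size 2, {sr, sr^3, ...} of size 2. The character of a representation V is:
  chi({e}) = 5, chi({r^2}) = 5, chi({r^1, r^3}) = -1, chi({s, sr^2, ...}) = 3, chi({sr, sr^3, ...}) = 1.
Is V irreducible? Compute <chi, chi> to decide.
Not irreducible (reducible): <chi, chi> = 9 > 1.

Argument: <chi, chi> = (1/|G|) sum_C |C| * |chi(C)|^2 = (1/8)[1*|5|^2 + 1*|5|^2 + 2*|-1|^2 + 2*|3|^2 + 2*|1|^2]
  = (1/8)[(25) + (25) + (2) + (18) + (2)] = 72/8 = 9.
A character is irreducible iff <chi, chi> = 1, so this representation is reducible.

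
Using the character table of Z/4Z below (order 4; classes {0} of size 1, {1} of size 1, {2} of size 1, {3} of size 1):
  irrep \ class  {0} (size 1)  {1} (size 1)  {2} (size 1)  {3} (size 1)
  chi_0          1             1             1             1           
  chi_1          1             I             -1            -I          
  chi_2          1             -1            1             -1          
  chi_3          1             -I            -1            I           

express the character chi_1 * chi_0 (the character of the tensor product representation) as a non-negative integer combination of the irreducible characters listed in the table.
chi_1 tensor chi_0 = chi_1 (all other irreducibles have multiplicity 0).

Solution. The character of a tensor product is the pointwise product (chi_1 * chi_0)(C) = chi_1(C) * chi_0(C):
  {0}: (1)*(1), {1}: (I)*(1), {2}: (-1)*(1), {3}: (-I)*(1)
so (chi_1 * chi_0) takes values
  {0} -> 1, {1} -> I, {2} -> -1, {3} -> -I.
Now take the inner product of this character with each irreducible chi from the table, <chi_1*chi_0, chi> = (1/4) sum_C |C| (chi_1*chi_0)(C) conj(chi(C)):
  <chi_1*chi_0, chi_0> = (1/4)[1*(1)*conj(1) + 1*(I)*conj(1) + 1*(-1)*conj(1) + 1*(-I)*conj(1)]
      = (1/4)[(1) + (I) + (-1) + (-I)] = 0/4 = 0
  <chi_1*chi_0, chi_1> = (1/4)[1*(1)*conj(1) + 1*(I)*conj(I) + 1*(-1)*conj(-1) + 1*(-I)*conj(-I)]
      = (1/4)[(1) + (1) + (1) + (1)] = 4/4 = 1
  <chi_1*chi_0, chi_2> = (1/4)[1*(1)*conj(1) + 1*(I)*conj(-1) + 1*(-1)*conj(1) + 1*(-I)*conj(-1)]
      = (1/4)[(1) + (-I) + (-1) + (I)] = 0/4 = 0
  <chi_1*chi_0, chi_3> = (1/4)[1*(1)*conj(1) + 1*(I)*conj(-I) + 1*(-1)*conj(-1) + 1*(-I)*conj(I)]
      = (1/4)[(1) + (-1) + (1) + (-1)] = 0/4 = 0
(Exp terms are combined using exp(i*s)*conj(exp(i*t)) = exp(i*(s-t)), and sums of them are collapsed using the identity that for every m > 1 the m distinct m-th roots of unity sum to 0, e.g. 1 + exp(2*I*pi/3) + exp(-2*I*pi/3) = 0.)
Hence the multiplicities are chi_1: 1. Dimension check: dim(chi_1)*dim(chi_0) = 1*1 = 1 and sum (mult * dim) = 1*1 = 1.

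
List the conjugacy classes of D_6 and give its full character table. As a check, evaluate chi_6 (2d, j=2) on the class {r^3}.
Conjugacy classes: {e} of size 1, {r^3} of size 1, {r^1, r^5} of size 2, {r^2, r^4} of size 2, {s, sr^2, ...} of size 3, {sr, sr^3, ...} of size 3.
Character table:
  irrep \ class              {e} (size 1)  {r^3} (size 1)  {r^1, r^5} (size 2)  {r^2, r^4} (size 2)  {s, sr^2, ...} (size 3)  {sr, sr^3, ...} (size 3)
  chi_1 (triv)               1             1               1                    1                    1                        1                       
  chi_2 (sign: r->1, s->-1)  1             1               1                    1                    -1                       -1                      
  chi_3 (r->-1, s->1)        1             -1              -1                   1                    1                        -1                      
  chi_4 (r->-1, s->-1)       1             -1              -1                   1                    -1                       1                       
  chi_5 (2d, j=1)            2             -2              1                    -1                   0                        0                       
  chi_6 (2d, j=2)            2             2               -1                   -1                   0                        0                       

Spot check: chi_6 (2d, j=2) on {r^3} = 2.

Explanation: D_6 has order 2*6 = 12 with 6 conjugacy classes, hence 6 irreducibles. Sum of squared dims 1 + 1 + 1 + 1 + 4 + 4 = 12 = |G|. Linear characters come from the abelianisation; the 2-dimensional irreps have character r^k -> 2*cos(2*pi*j*k/6), reflections -> 0.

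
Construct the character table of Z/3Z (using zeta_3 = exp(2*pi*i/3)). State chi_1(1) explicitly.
Character table of Z/3Z (irreps indexed chi_0,...,chi_2 with chi_k(m) = zeta_3^(k*m), zeta_3 = exp(2*pi*i/3)):
  irrep \ class  {0} (size 1)  {1} (size 1)    {2} (size 1)  
  chi_0          1             1               1             
  chi_1          1             exp(2*I*pi/3)   exp(-2*I*pi/3)
  chi_2          1             exp(-2*I*pi/3)  exp(2*I*pi/3) 

Spot check: chi_1(1) = zeta_3^(1*1) = zeta_3^1 = exp(2*I*pi/3).

Reasoning: Z/3Z is abelian, so all 3 irreducible complex representations are 1-dimensional. They are given by chi_k(m) = zeta_3^(k*m) for k = 0,...,2. Row orthogonality: sum_m chi_k(m) conj(chi_l(m)) = 3 * [k = l].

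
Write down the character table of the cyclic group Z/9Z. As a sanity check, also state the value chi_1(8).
Character table of Z/9Z (irreps indexed chi_0,...,chi_8 with chi_k(m) = zeta_9^(k*m), zeta_9 = exp(2*pi*i/9)):
  irrep \ class  {0} (size 1)  {1} (size 1)    {2} (size 1)    {3} (size 1)    {4} (size 1)    {5} (size 1)    {6} (size 1)    {7} (size 1)    {8} (size 1)  
  chi_0          1             1               1               1               1               1               1               1               1             
  chi_1          1             exp(2*I*pi/9)   exp(4*I*pi/9)   exp(2*I*pi/3)   exp(8*I*pi/9)   exp(-8*I*pi/9)  exp(-2*I*pi/3)  exp(-4*I*pi/9)  exp(-2*I*pi/9)
  chi_2          1             exp(4*I*pi/9)   exp(8*I*pi/9)   exp(-2*I*pi/3)  exp(-2*I*pi/9)  exp(2*I*pi/9)   exp(2*I*pi/3)   exp(-8*I*pi/9)  exp(-4*I*pi/9)
  chi_3          1             exp(2*I*pi/3)   exp(-2*I*pi/3)  1               exp(2*I*pi/3)   exp(-2*I*pi/3)  1               exp(2*I*pi/3)   exp(-2*I*pi/3)
  chi_4          1             exp(8*I*pi/9)   exp(-2*I*pi/9)  exp(2*I*pi/3)   exp(-4*I*pi/9)  exp(4*I*pi/9)   exp(-2*I*pi/3)  exp(2*I*pi/9)   exp(-8*I*pi/9)
  chi_5          1             exp(-8*I*pi/9)  exp(2*I*pi/9)   exp(-2*I*pi/3)  exp(4*I*pi/9)   exp(-4*I*pi/9)  exp(2*I*pi/3)   exp(-2*I*pi/9)  exp(8*I*pi/9) 
  chi_6          1             exp(-2*I*pi/3)  exp(2*I*pi/3)   1               exp(-2*I*pi/3)  exp(2*I*pi/3)   1               exp(-2*I*pi/3)  exp(2*I*pi/3) 
  chi_7          1             exp(-4*I*pi/9)  exp(-8*I*pi/9)  exp(2*I*pi/3)   exp(2*I*pi/9)   exp(-2*I*pi/9)  exp(-2*I*pi/3)  exp(8*I*pi/9)   exp(4*I*pi/9) 
  chi_8          1             exp(-2*I*pi/9)  exp(-4*I*pi/9)  exp(-2*I*pi/3)  exp(-8*I*pi/9)  exp(8*I*pi/9)   exp(2*I*pi/3)   exp(4*I*pi/9)   exp(2*I*pi/9) 

Spot check: chi_1(8) = zeta_9^(1*8) = zeta_9^8 = exp(-2*I*pi/9).

Reasoning: Z/9Z is abelian, so all 9 irreducible complex representations are 1-dimensional. They are given by chi_k(m) = zeta_9^(k*m) for k = 0,...,8. Row orthogonality: sum_m chi_k(m) conj(chi_l(m)) = 9 * [k = l].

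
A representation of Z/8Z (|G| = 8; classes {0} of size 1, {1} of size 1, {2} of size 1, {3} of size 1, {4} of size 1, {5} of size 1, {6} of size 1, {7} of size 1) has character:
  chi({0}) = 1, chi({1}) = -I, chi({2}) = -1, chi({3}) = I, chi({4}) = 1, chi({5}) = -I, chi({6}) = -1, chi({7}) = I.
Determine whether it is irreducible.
Irreducible: <chi, chi> = 1.

Details: <chi, chi> = (1/|G|) sum_C |C| * |chi(C)|^2 = (1/8)[1*|1|^2 + 1*|-I|^2 + 1*|-1|^2 + 1*|I|^2 + 1*|1|^2 + 1*|-I|^2 + 1*|-1|^2 + 1*|I|^2]
  = (1/8)[(1) + (1) + (1) + (1) + (1) + (1) + (1) + (1)] = 8/8 = 1.
(Exp terms are combined using exp(i*s)*conj(exp(i*t)) = exp(i*(s-t)), and sums of them are collapsed using the identity that for every m > 1 the m distinct m-th roots of unity sum to 0, e.g. 1 + exp(2*I*pi/3) + exp(-2*I*pi/3) = 0.)
A character is irreducible iff <chi, chi> = 1, so this representation is irreducible.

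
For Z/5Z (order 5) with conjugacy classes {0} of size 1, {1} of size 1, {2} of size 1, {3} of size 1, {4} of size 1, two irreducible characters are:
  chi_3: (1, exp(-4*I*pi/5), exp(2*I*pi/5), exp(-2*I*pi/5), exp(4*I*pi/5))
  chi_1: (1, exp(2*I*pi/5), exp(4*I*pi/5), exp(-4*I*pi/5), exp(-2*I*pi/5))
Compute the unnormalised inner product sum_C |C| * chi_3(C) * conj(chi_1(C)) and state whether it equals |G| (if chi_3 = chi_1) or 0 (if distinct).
Sum = 0; so <chi_3, chi_1> = 0 (distinct irreducibles are orthogonal).

Explanation: Compute term by term over conjugacy classes (|C| * chi_3(C) * conj(chi_1(C))):
  1*(1)*conj(1) + 1*(exp(-4*I*pi/5))*conj(exp(2*I*pi/5)) + 1*(exp(2*I*pi/5))*conj(exp(4*I*pi/5)) + 1*(exp(-2*I*pi/5))*conj(exp(-4*I*pi/5)) + 1*(exp(4*I*pi/5))*conj(exp(-2*I*pi/5))
  = (1) + (exp(4*I*pi/5)) + (exp(-2*I*pi/5)) + (exp(2*I*pi/5)) + (exp(-4*I*pi/5))
  = 0.
(Exp terms are combined using exp(i*s)*conj(exp(i*t)) = exp(i*(s-t)), and sums of them are collapsed using the identity that for every m > 1 the m distinct m-th roots of unity sum to 0, e.g. 1 + exp(2*I*pi/3) + exp(-2*I*pi/3) = 0.)
Dividing by |G| = 5 gives 0/5 = 0, matching the row-orthogonality relation <chi_3, chi_1> = [chi_3 = chi_1].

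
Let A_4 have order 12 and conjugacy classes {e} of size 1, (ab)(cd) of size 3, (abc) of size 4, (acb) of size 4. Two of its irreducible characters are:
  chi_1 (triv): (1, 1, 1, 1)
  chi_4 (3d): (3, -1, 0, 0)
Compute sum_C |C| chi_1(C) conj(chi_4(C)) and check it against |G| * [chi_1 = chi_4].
Sum = 0; so <chi_1, chi_4> = 0 (distinct irreducibles are orthogonal).

Why: Compute term by term over conjugacy classes (|C| * chi_1(C) * conj(chi_4(C))):
  1*(1)*conj(3) + 3*(1)*conj(-1) + 4*(1)*conj(0) + 4*(1)*conj(0)
  = (3) + (-3) + (0) + (0)
  = 0.
(Exp terms are combined using exp(i*s)*conj(exp(i*t)) = exp(i*(s-t)), and sums of them are collapsed using the identity that for every m > 1 the m distinct m-th roots of unity sum to 0, e.g. 1 + exp(2*I*pi/3) + exp(-2*I*pi/3) = 0.)
Dividing by |G| = 12 gives 0/12 = 0, matching the row-orthogonality relation <chi_1, chi_4> = [chi_1 = chi_4].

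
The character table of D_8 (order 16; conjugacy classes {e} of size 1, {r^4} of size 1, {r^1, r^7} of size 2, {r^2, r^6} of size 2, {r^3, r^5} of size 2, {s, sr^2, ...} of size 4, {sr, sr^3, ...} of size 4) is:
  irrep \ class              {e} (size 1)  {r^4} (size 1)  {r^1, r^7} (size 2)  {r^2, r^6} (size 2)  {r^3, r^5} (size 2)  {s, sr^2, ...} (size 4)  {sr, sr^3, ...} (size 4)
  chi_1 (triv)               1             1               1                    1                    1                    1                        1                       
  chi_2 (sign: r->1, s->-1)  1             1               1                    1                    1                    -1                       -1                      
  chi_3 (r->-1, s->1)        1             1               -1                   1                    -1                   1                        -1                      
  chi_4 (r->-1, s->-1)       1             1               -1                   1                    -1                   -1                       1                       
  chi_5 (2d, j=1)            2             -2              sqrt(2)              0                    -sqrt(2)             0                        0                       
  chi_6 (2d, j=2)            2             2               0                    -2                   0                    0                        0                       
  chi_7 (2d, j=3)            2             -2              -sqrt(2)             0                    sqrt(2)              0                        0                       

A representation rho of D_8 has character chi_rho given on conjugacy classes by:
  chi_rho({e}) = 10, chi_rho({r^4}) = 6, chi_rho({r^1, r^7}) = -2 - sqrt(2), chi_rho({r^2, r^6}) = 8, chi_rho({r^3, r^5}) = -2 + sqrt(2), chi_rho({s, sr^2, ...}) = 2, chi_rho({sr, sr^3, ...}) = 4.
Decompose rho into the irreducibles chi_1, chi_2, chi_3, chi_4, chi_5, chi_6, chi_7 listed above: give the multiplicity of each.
Multiplicities: chi_1: 3, chi_2: 0, chi_3: 2, chi_4: 3, chi_5: 0, chi_6: 0, chi_7: 1.

Proof sketch: Use <chi_rho, chi> = (1/|G|) sum_C |C| * chi_rho(C) * conj(chi(C)) with |G| = 16 for each irreducible chi in the table:
  <chi_rho, chi_1> = (1/16)[1*(10)*conj(1) + 1*(6)*conj(1) + 2*(-2 - sqrt(2))*conj(1) + 2*(8)*conj(1) + 2*(-2 + sqrt(2))*conj(1) + 4*(2)*conj(1) + 4*(4)*conj(1)]
      = (1/16)[(10) + (6) + (-4 - 2*sqrt(2)) + (16) + (-4 + 2*sqrt(2)) + (8) + (16)] = 48/16 = 3
  <chi_rho, chi_2> = (1/16)[1*(10)*conj(1) + 1*(6)*conj(1) + 2*(-2 - sqrt(2))*conj(1) + 2*(8)*conj(1) + 2*(-2 + sqrt(2))*conj(1) + 4*(2)*conj(-1) + 4*(4)*conj(-1)]
      = (1/16)[(10) + (6) + (-4 - 2*sqrt(2)) + (16) + (-4 + 2*sqrt(2)) + (-8) + (-16)] = 0/16 = 0
  <chi_rho, chi_3> = (1/16)[1*(10)*conj(1) + 1*(6)*conj(1) + 2*(-2 - sqrt(2))*conj(-1) + 2*(8)*conj(1) + 2*(-2 + sqrt(2))*conj(-1) + 4*(2)*conj(1) + 4*(4)*conj(-1)]
      = (1/16)[(10) + (6) + (2*sqrt(2) + 4) + (16) + (4 - 2*sqrt(2)) + (8) + (-16)] = 32/16 = 2
  <chi_rho, chi_4> = (1/16)[1*(10)*conj(1) + 1*(6)*conj(1) + 2*(-2 - sqrt(2))*conj(-1) + 2*(8)*conj(1) + 2*(-2 + sqrt(2))*conj(-1) + 4*(2)*conj(-1) + 4*(4)*conj(1)]
      = (1/16)[(10) + (6) + (2*sqrt(2) + 4) + (16) + (4 - 2*sqrt(2)) + (-8) + (16)] = 48/16 = 3
  <chi_rho, chi_5> = (1/16)[1*(10)*conj(2) + 1*(6)*conj(-2) + 2*(-2 - sqrt(2))*conj(sqrt(2)) + 2*(8)*conj(0) + 2*(-2 + sqrt(2))*conj(-sqrt(2)) + 4*(2)*conj(0) + 4*(4)*conj(0)]
      = (1/16)[(20) + (-12) + (-4*sqrt(2) - 4) + (0) + (-4 + 4*sqrt(2)) + (0) + (0)] = 0/16 = 0
  <chi_rho, chi_6> = (1/16)[1*(10)*conj(2) + 1*(6)*conj(2) + 2*(-2 - sqrt(2))*conj(0) + 2*(8)*conj(-2) + 2*(-2 + sqrt(2))*conj(0) + 4*(2)*conj(0) + 4*(4)*conj(0)]
      = (1/16)[(20) + (12) + (0) + (-32) + (0) + (0) + (0)] = 0/16 = 0
  <chi_rho, chi_7> = (1/16)[1*(10)*conj(2) + 1*(6)*conj(-2) + 2*(-2 - sqrt(2))*conj(-sqrt(2)) + 2*(8)*conj(0) + 2*(-2 + sqrt(2))*conj(sqrt(2)) + 4*(2)*conj(0) + 4*(4)*conj(0)]
      = (1/16)[(20) + (-12) + (4 + 4*sqrt(2)) + (0) + (4 - 4*sqrt(2)) + (0) + (0)] = 16/16 = 1
Dimension check: dim(rho) = sum (mult * dim) = 3*1 + 0*1 + 2*1 + 3*1 + 0*2 + 0*2 + 1*2 = 10 = chi_rho(e) = 10.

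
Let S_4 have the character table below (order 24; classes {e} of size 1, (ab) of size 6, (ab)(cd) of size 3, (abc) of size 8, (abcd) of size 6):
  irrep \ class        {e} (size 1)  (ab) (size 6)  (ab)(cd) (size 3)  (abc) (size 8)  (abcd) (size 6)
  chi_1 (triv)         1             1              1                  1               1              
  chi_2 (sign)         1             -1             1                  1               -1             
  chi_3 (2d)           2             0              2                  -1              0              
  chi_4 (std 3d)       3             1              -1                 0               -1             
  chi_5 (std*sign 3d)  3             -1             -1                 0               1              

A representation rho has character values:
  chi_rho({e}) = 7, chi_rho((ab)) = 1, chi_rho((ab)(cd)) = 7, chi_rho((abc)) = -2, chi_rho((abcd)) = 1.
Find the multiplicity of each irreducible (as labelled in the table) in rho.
Multiplicities: chi_1: 1, chi_2: 0, chi_3: 3, chi_4: 0, chi_5: 0.

Argument: Use <chi_rho, chi> = (1/|G|) sum_C |C| * chi_rho(C) * conj(chi(C)) with |G| = 24 for each irreducible chi in the table:
  <chi_rho, chi_1> = (1/24)[1*(7)*conj(1) + 6*(1)*conj(1) + 3*(7)*conj(1) + 8*(-2)*conj(1) + 6*(1)*conj(1)]
      = (1/24)[(7) + (6) + (21) + (-16) + (6)] = 24/24 = 1
  <chi_rho, chi_2> = (1/24)[1*(7)*conj(1) + 6*(1)*conj(-1) + 3*(7)*conj(1) + 8*(-2)*conj(1) + 6*(1)*conj(-1)]
      = (1/24)[(7) + (-6) + (21) + (-16) + (-6)] = 0/24 = 0
  <chi_rho, chi_3> = (1/24)[1*(7)*conj(2) + 6*(1)*conj(0) + 3*(7)*conj(2) + 8*(-2)*conj(-1) + 6*(1)*conj(0)]
      = (1/24)[(14) + (0) + (42) + (16) + (0)] = 72/24 = 3
  <chi_rho, chi_4> = (1/24)[1*(7)*conj(3) + 6*(1)*conj(1) + 3*(7)*conj(-1) + 8*(-2)*conj(0) + 6*(1)*conj(-1)]
      = (1/24)[(21) + (6) + (-21) + (0) + (-6)] = 0/24 = 0
  <chi_rho, chi_5> = (1/24)[1*(7)*conj(3) + 6*(1)*conj(-1) + 3*(7)*conj(-1) + 8*(-2)*conj(0) + 6*(1)*conj(1)]
      = (1/24)[(21) + (-6) + (-21) + (0) + (6)] = 0/24 = 0
Dimension check: dim(rho) = sum (mult * dim) = 1*1 + 0*1 + 3*2 + 0*3 + 0*3 = 7 = chi_rho(e) = 7.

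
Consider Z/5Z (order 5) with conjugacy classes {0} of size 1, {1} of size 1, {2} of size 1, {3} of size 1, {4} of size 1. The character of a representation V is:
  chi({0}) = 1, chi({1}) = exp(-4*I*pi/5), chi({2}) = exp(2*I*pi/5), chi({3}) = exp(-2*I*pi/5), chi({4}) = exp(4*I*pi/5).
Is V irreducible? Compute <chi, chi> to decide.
Irreducible: <chi, chi> = 1.

<chi, chi> = (1/|G|) sum_C |C| * |chi(C)|^2 = (1/5)[1*|1|^2 + 1*|exp(-4*I*pi/5)|^2 + 1*|exp(2*I*pi/5)|^2 + 1*|exp(-2*I*pi/5)|^2 + 1*|exp(4*I*pi/5)|^2]
  = (1/5)[(1) + (1) + (1) + (1) + (1)] = 5/5 = 1.
(Exp terms are combined using exp(i*s)*conj(exp(i*t)) = exp(i*(s-t)), and sums of them are collapsed using the identity that for every m > 1 the m distinct m-th roots of unity sum to 0, e.g. 1 + exp(2*I*pi/3) + exp(-2*I*pi/3) = 0.)
A character is irreducible iff <chi, chi> = 1, so this representation is irreducible.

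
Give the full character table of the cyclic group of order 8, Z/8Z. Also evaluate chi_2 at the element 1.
Character table of Z/8Z (irreps indexed chi_0,...,chi_7 with chi_k(m) = zeta_8^(k*m), zeta_8 = exp(2*pi*i/8)):
  irrep \ class  {0} (size 1)  {1} (size 1)    {2} (size 1)  {3} (size 1)    {4} (size 1)  {5} (size 1)    {6} (size 1)  {7} (size 1)  
  chi_0          1             1               1             1               1             1               1             1             
  chi_1          1             exp(I*pi/4)     I             exp(3*I*pi/4)   -1            exp(-3*I*pi/4)  -I            exp(-I*pi/4)  
  chi_2          1             I               -1            -I              1             I               -1            -I            
  chi_3          1             exp(3*I*pi/4)   -I            exp(I*pi/4)     -1            exp(-I*pi/4)    I             exp(-3*I*pi/4)
  chi_4          1             -1              1             -1              1             -1              1             -1            
  chi_5          1             exp(-3*I*pi/4)  I             exp(-I*pi/4)    -1            exp(I*pi/4)     -I            exp(3*I*pi/4) 
  chi_6          1             -I              -1            I               1             -I              -1            I             
  chi_7          1             exp(-I*pi/4)    -I            exp(-3*I*pi/4)  -1            exp(3*I*pi/4)   I             exp(I*pi/4)   

Spot check: chi_2(1) = zeta_8^(2*1) = zeta_8^2 = I.

Solution. Z/8Z is abelian, so all 8 irreducible complex representations are 1-dimensional. They are given by chi_k(m) = zeta_8^(k*m) for k = 0,...,7. Row orthogonality: sum_m chi_k(m) conj(chi_l(m)) = 8 * [k = l].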